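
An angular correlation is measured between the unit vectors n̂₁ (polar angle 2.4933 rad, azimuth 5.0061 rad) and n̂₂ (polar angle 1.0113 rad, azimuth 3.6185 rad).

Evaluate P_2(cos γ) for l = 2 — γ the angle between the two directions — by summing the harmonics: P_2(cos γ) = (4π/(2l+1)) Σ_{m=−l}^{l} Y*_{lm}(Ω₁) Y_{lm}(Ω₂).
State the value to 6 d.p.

-0.336800

Summing Y*_{l m}(θ₁,φ₁)·Y_{l m}(θ₂,φ₂) over m ∈ [−2, 2]; prefactor 4π/(2·2+1) = 2.513274:
  [-2]  conj(Y_{2,-2})(Ω₁) = -0.11723 - 0.07805j ; Y_{2,-2}(Ω₂) = 0.16053 - 0.22630j ; Δ = -0.03648 + 0.01400j
  [-1]  conj(Y_{2,-1})(Ω₁) = -0.10765 + 0.35592j ; Y_{2,-1}(Ω₂) = -0.30874 + 0.15952j ; Δ = -0.02354 - 0.12706j
  [+0]  conj(Y_{2,0})(Ω₁) = 0.28580 + 0.00000j ; Y_{2,0}(Ω₂) = -0.04885 + 0.00000j ; Δ = -0.01396 + 0.00000j
  [+1]  conj(Y_{2,1})(Ω₁) = 0.10765 + 0.35592j ; Y_{2,1}(Ω₂) = 0.30874 + 0.15952j ; Δ = -0.02354 + 0.12706j
  [+2]  conj(Y_{2,2})(Ω₁) = -0.11723 + 0.07805j ; Y_{2,2}(Ω₂) = 0.16053 + 0.22630j ; Δ = -0.03648 - 0.01400j
Accumulated sum -0.13401 + 0.00000j; after 4π/(2l+1) scaling, -0.33680 + 0.00000j ⇒ P_2 = -0.336800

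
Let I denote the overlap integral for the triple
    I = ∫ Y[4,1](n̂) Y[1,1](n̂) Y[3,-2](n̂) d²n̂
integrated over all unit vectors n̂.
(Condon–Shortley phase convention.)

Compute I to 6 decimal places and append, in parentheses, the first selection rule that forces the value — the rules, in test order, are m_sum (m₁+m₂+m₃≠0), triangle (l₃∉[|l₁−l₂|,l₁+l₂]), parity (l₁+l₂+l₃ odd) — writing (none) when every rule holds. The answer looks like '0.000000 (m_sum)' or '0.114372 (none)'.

Checks pass: Σm=0; 8 even; l₃=3∈[3,5].
(2·4+1)(2·1+1)(2·3+1) = 189
Δ: 2! 6! 0! / 9! → 1/252
sum: t=1:−1/36 = -1/36
3j²(4 1 3; 0 0 0) = Δ·Π!·Σ² = 4/63  (sign +1)
sum: t=2:+1/240 = 1/240
3j²(4 1 3; 1 1 -2) = Δ·Π!·Σ² = 1/84  (sign -1)
combine: 4πI² = 189·4/63·1/84 = 1/7
take √, sign -1: I = -0.10662181
No selection rule forces the value: the integral is nonzero (none).

-0.106622 (none)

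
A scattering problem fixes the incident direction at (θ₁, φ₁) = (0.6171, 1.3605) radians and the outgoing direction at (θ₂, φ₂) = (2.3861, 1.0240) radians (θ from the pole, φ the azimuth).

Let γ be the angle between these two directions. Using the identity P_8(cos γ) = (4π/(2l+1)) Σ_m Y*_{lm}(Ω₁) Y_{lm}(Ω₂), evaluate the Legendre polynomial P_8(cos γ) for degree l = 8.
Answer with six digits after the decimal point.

-0.084599

Term-by-term m-sum for l=8 (normalisation 4π/17 = 0.739198):
  [-8]  conj(Y_{8,-8})(Ω₁) = -0.00072 - 0.00644j ; Y_{8,-8}(Ω₂) = -0.00835 - 0.02375j ; Δ = -0.00015 + 0.00007j
  [-7]  conj(Y_{8,-7})(Ω₁) = -0.03636 - 0.00360j ; Y_{8,-7}(Ω₂) = -0.06772 + 0.08273j ; Δ = 0.00276 - 0.00276j
  [-6]  conj(Y_{8,-6})(Ω₁) = -0.03859 + 0.12087j ; Y_{8,-6}(Ω₂) = 0.26911 + 0.03770j ; Δ = -0.01494 + 0.03107j
  [-5]  conj(Y_{8,-5})(Ω₁) = 0.26065 + 0.14900j ; Y_{8,-5}(Ω₂) = -0.17595 - 0.40747j ; Δ = 0.01485 - 0.13243j
  [-4]  conj(Y_{8,-4})(Ω₁) = 0.31513 - 0.35241j ; Y_{8,-4}(Ω₂) = -0.23658 + 0.33392j ; Δ = 0.04313 + 0.18860j
  [-3]  conj(Y_{8,-3})(Ω₁) = -0.24104 - 0.32998j ; Y_{8,-3}(Ω₂) = 0.03545 + 0.00247j ; Δ = -0.00773 - 0.01229j
  [-2]  conj(Y_{8,-2})(Ω₁) = 0.02320 - 0.01038j ; Y_{8,-2}(Ω₂) = 0.16642 + 0.32185j ; Δ = 0.00720 + 0.00574j
  [-1]  conj(Y_{8,-1})(Ω₁) = -0.08641 - 0.40480j ; Y_{8,-1}(Ω₂) = 0.11356 - 0.18657j ; Δ = -0.08534 - 0.02985j
  [+0]  conj(Y_{8,0})(Ω₁) = -0.11244 + 0.00000j ; Y_{8,0}(Ω₂) = 0.30261 + 0.00000j ; Δ = -0.03403 + 0.00000j
  [+1]  conj(Y_{8,1})(Ω₁) = 0.08641 - 0.40480j ; Y_{8,1}(Ω₂) = -0.11356 - 0.18657j ; Δ = -0.08534 + 0.02985j
  [+2]  conj(Y_{8,2})(Ω₁) = 0.02320 + 0.01038j ; Y_{8,2}(Ω₂) = 0.16642 - 0.32185j ; Δ = 0.00720 - 0.00574j
  [+3]  conj(Y_{8,3})(Ω₁) = 0.24104 - 0.32998j ; Y_{8,3}(Ω₂) = -0.03545 + 0.00247j ; Δ = -0.00773 + 0.01229j
  [+4]  conj(Y_{8,4})(Ω₁) = 0.31513 + 0.35241j ; Y_{8,4}(Ω₂) = -0.23658 - 0.33392j ; Δ = 0.04313 - 0.18860j
  [+5]  conj(Y_{8,5})(Ω₁) = -0.26065 + 0.14900j ; Y_{8,5}(Ω₂) = 0.17595 - 0.40747j ; Δ = 0.01485 + 0.13243j
  [+6]  conj(Y_{8,6})(Ω₁) = -0.03859 - 0.12087j ; Y_{8,6}(Ω₂) = 0.26911 - 0.03770j ; Δ = -0.01494 - 0.03107j
  [+7]  conj(Y_{8,7})(Ω₁) = 0.03636 - 0.00360j ; Y_{8,7}(Ω₂) = 0.06772 + 0.08273j ; Δ = 0.00276 + 0.00276j
  [+8]  conj(Y_{8,8})(Ω₁) = -0.00072 + 0.00644j ; Y_{8,8}(Ω₂) = -0.00835 + 0.02375j ; Δ = -0.00015 - 0.00007j
Σ over m = -0.11445 - 0.00000j; ×(4π/17) → -0.08460 - 0.00000j. Real part: -0.084599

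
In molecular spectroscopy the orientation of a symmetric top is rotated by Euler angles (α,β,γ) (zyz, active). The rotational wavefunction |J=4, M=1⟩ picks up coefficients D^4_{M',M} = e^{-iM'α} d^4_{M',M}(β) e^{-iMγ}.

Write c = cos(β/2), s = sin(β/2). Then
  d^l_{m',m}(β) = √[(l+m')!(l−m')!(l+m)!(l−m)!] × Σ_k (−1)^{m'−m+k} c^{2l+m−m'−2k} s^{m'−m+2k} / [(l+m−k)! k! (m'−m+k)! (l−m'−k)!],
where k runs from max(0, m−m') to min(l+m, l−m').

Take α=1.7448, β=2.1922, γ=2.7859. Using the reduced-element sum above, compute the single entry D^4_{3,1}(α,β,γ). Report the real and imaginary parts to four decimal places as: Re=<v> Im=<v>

Re=0.0503 Im=0.2999

D^4_{3,1}(1.7448,2.1922,2.7859) = e^{-i·3·1.7448}·d^4_{3,1}(2.1922)·e^{-i·1·2.7859}. Compute d first:
Half-angle: c=0.457068, s=0.889432. N=√(5040·1·120·6)=1904.940944
Admissible k: 0..1 (factorial args all ≥0)
  k=0: (−1)^2·1904.9409/(240)·0.4571^6·0.8894^2 = +0.057251
  k=1: (−1)^3·1904.9409/(144)·0.4571^4·0.8894^4 = -0.361322
d^4_{3,1}(2.1922) = +0.057251 -0.361322 = -0.304071
D = (+0.498624+0.866818i)·(-0.304071)·(-0.937406-0.348240i) = +0.050340+0.299875i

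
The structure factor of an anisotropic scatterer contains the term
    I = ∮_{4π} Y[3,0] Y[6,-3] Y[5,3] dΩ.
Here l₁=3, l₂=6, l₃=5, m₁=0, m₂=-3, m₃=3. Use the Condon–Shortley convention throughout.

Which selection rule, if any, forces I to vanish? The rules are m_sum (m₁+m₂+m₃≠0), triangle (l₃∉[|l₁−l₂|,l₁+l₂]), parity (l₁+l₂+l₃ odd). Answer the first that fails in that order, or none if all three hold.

none

m₁+m₂+m₃ = 0 − 3 + 3 = 0  ✓
triangle: |3−6|=3 ≤ l₃=5 ≤ 3+6=9  ✓
parity: l₁+l₂+l₃ = 14 is even  ✓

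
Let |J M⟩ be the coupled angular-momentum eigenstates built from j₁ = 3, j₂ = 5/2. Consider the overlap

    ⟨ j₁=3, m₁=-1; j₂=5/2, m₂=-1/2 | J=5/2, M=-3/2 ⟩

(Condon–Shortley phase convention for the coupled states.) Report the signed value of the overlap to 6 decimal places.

+0.169031  (= +√(1/35))

j₁+j₂−J=3  J+j₁−j₂=3  J−j₁+j₂=2  j₁+j₂+J+1=9
(j₁±m₁, j₂±m₂, J±M) = (2,4,2,3,1,4)
P² = 576/35
sum k=1..2:
  [1] −1/12 = -1/12
  [2] +1/8 = 1/8
S = 1/24
C² = P²·S² = 1/35 ; C = +0.169031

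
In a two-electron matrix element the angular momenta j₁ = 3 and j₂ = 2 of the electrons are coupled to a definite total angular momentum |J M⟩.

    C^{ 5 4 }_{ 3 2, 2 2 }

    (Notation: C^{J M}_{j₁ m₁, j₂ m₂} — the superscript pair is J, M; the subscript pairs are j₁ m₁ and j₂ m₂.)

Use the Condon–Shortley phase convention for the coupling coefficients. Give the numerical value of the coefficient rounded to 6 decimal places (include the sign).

+0.774597  (= +√(3/5))

triangle: 0!*6!*4!/11! = 17280/39916800
(j±m)!: 5!*1!*4!*0!*9!*1! = 1045094400
prefactor² = (2J+1)*Δ*N² = 4976640
  k=0: +1/(0!*0!*1!*4!*5!*0!) = 1/2880
Σ = 1/2880  ⇒  CG² = 4976640*(1/2880)² = 3/5
CG = +√(3/5) = +0.774597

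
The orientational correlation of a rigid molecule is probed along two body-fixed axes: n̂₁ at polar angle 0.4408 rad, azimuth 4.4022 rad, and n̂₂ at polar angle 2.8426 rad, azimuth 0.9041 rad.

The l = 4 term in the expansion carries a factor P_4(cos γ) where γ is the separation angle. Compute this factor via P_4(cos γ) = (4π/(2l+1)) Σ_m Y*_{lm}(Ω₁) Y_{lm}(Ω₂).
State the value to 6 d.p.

Summing Y*_{l m}(θ₁,φ₁)·Y_{l m}(θ₂,φ₂) over m ∈ [−4, 4]; prefactor 4π/(2·4+1) = 1.396263:
  m=-4: Y*=0.00475 - 0.01387j  Y=-0.00296 + 0.00152j  product 0.00001 + 0.00005j
  m=-3: Y*=0.07051 + 0.05252j  Y=0.02780 + 0.01272j  product 0.00129 + 0.00236j
  m=-2: Y*=-0.23416 + 0.16730j  Y=-0.03681 - 0.15213j  product 0.03407 + 0.02946j
  m=-1: Y*=-0.15188 - 0.47384j  Y=-0.27939 + 0.35505j  product 0.21067 + 0.07846j
  m=+0: Y*=0.19869 + 0.00000j  Y=0.50702 + 0.00000j  product 0.10074 + 0.00000j
  m=+1: Y*=0.15188 - 0.47384j  Y=0.27939 + 0.35505j  product 0.21067 - 0.07846j
  m=+2: Y*=-0.23416 - 0.16730j  Y=-0.03681 + 0.15213j  product 0.03407 - 0.02946j
  m=+3: Y*=-0.07051 + 0.05252j  Y=-0.02780 + 0.01272j  product 0.00129 - 0.00236j
  m=+4: Y*=0.00475 + 0.01387j  Y=-0.00296 - 0.00152j  product 0.00001 - 0.00005j
Accumulated sum 0.59282 - 0.00000j; after 4π/(2l+1) scaling, 0.82774 - 0.00000j ⇒ P_4 = 0.827739

0.827739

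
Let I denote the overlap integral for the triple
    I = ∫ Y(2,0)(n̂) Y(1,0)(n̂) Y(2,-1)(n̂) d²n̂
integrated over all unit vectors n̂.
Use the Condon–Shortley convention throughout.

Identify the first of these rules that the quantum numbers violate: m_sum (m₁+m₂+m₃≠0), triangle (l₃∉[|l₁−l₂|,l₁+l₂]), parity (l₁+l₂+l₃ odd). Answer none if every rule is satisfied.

Σmᵢ = -1  ✗
l₃∈[|l₁−l₂|,l₁+l₂]=[1,3], have l₃=2
Σlᵢ = 5 ⇒ odd

m_sum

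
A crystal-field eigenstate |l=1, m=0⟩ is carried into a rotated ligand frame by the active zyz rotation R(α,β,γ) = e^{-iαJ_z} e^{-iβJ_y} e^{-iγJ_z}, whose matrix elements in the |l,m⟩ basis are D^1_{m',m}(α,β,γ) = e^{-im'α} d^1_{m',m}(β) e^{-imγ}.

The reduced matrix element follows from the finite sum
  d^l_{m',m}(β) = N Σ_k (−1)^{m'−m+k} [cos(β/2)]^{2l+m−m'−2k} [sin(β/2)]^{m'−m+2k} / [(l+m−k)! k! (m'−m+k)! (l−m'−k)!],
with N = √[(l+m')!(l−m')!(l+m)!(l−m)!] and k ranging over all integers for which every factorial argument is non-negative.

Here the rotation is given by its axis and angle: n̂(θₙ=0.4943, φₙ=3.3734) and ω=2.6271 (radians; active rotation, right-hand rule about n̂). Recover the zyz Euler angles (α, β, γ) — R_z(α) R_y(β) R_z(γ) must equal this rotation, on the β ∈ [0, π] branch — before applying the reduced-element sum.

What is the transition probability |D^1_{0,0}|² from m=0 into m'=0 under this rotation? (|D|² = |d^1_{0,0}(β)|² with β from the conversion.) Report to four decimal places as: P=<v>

P=0.3352

Axis–angle → zyz. n̂ = (sinθₙcosφₙ, sinθₙsinφₙ, cosθₙ) = (-0.461726, -0.108991, +0.880301), ω = 2.6271.
R = I cosω + sinω [n̂]ₓ + (1−cosω) n̂n̂ᵀ gives
  R = [-0.471759, -0.339057, -0.813931; +0.527323, -0.848322, +0.047744; -0.706664, -0.406681, +0.578997]
β = atan2(√(R₁₃²+R₂₃²), R₃₃) = 0.953299; α = atan2(R₂₃, R₁₃) mod 2π = 3.083002; γ = atan2(R₃₂, −R₃₁) mod 2π = 5.760979
D^1_{0,0}(3.0830,0.9533,5.7610) = e^{-i·0·3.0830}·d^1_{0,0}(0.9533)·e^{-i·0·5.7610}. Compute d first:
c=cos(0.953299/2)=0.888537, s=sin(0.953299/2)=0.458805; N=√[1·1·1·1]=1.000000
Admissible k: 0..1 (factorial args all ≥0)
  k=0: (−1)^0·1.0000/(1)·0.8885^2·0.4588^0 = +0.789498
  k=1: (−1)^1·1.0000/(1)·0.8885^0·0.4588^2 = -0.210502
d^1_{0,0}(0.9533) = +0.789498 -0.210502 = +0.578997
|D^1_{0,0}|² = |d^1_{0,0}(β)|² = (+0.578997)² = 0.335237 (the z-rotation phases have unit modulus)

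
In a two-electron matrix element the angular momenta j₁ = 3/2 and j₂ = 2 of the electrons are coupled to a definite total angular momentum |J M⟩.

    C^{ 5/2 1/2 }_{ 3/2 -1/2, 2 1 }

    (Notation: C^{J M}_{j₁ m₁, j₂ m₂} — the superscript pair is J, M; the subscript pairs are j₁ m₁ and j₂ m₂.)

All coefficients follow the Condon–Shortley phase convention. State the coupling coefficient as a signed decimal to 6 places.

-0.597614  (= −√(5/14))

√[6·1!2!3!/7! · 1!2!3!1!3!2!] = √(72/35)
  +(−1)^0/∏(0,1,2,3,0,0)! = 1/12  (running 1/12)
  +(−1)^1/∏(1,0,1,2,1,1)! = -1/2  (running -5/12)
⟨..|..⟩ = √(72/35)·(-5/12) = -0.597614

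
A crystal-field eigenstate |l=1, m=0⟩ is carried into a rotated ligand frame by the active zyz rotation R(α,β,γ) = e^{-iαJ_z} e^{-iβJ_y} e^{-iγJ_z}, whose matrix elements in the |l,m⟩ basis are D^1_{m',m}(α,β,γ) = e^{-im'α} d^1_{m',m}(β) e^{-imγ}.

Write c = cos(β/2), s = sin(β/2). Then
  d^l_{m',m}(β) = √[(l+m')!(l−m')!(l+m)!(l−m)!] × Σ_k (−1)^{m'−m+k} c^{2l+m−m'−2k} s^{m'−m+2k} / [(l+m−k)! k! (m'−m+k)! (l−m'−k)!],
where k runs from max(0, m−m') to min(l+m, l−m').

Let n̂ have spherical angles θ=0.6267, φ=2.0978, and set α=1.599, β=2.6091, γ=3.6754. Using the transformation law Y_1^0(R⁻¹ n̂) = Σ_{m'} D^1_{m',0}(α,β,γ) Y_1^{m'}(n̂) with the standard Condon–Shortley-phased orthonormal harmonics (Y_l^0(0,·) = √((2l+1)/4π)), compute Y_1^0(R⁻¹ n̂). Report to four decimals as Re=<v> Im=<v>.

Need the full column D^1_{m',0} for m'=−1..1 at α=1.5990, β=2.6091, γ=3.6754.
cos(β/2)=0.263112, sin(β/2)=0.964765
d^1_{-1,0}: single k=1 term ⇒ +0.358986;  D = -0.010123+0.358843i
d^1_{0,0}: k∈[0..1] ⇒ +0.069228 -0.930772 = -0.861544;  D = -0.861544+0.000000i
d^1_{1,0}: single k=0 term ⇒ -0.358986;  D = +0.010123+0.358843i
Y_1^{m'}(θ=0.6267,φ=2.0978) and Σ D·Y over m':
  (-0.0101+0.3588i)·(-0.1019-0.1751i)  (-0.8615+0.0000i)·(+0.3958+0.0000i)  (+0.0101+0.3588i)·(+0.1019-0.1751i)
Y_1^0(R⁻¹ n̂) = -0.213205+0.000000i

Re=-0.2132 Im=0.0000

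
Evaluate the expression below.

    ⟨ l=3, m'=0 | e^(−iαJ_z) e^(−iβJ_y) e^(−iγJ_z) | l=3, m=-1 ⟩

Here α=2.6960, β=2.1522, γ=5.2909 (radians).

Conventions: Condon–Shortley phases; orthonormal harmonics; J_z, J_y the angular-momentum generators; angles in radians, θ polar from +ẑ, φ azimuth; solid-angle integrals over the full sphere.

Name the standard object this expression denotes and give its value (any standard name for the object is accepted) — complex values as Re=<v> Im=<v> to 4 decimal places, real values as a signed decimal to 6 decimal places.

This is a Wigner D-matrix element — the rotation-matrix element ⟨l m'| R(α,β,γ) |l m⟩ in the angular-momentum basis.
D^3_{0,-1}(2.6960,2.1522,5.2909) = e^{-i·0·2.6960}·d^3_{0,-1}(2.1522)·e^{-i·-1·5.2909}. Compute d first:
Half-angle: c=0.474764, s=0.880113. N=√(6·6·2·24)=41.569219
The bounds max(0,m−m')=0 and min(l+m,l−m')=2 give 3 terms
  k=0: (−1)^1·41.5692/(12)·0.4748^5·0.8801^1 = -0.073539
  k=1: (−1)^2·41.5692/(4)·0.4748^3·0.8801^3 = +0.758161
  k=2: (−1)^3·41.5692/(12)·0.4748^1·0.8801^5 = -0.868482
d^3_{0,-1}(2.1522) = -0.073539 +0.758161 -0.868482 = -0.183860
D = (+1.000000+0.000000i)·(-0.183860)·(+0.546778-0.837278i) = -0.100531+0.153942i

Wigner D-matrix element, Re=-0.1005 Im=0.1539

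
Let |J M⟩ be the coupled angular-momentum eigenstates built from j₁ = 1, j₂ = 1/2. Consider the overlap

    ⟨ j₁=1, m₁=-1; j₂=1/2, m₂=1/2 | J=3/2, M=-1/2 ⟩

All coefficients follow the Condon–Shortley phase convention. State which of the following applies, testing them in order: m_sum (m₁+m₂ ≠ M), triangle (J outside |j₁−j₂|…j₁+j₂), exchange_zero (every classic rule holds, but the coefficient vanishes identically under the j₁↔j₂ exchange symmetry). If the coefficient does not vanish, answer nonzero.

m-sum: m₁+m₂ = -1+1/2 = -1/2, M = -1/2  ✓
triangle: |j₁−j₂| = 1/2 ≤ J = 3/2 ≤ j₁+j₂ = 3/2  ✓
exchange: j₁≠j₂ or m₁≠m₂ — the exchange symmetry imposes no constraint here
value check: CG = +√(1/3) = +0.577350 ≠ 0

nonzero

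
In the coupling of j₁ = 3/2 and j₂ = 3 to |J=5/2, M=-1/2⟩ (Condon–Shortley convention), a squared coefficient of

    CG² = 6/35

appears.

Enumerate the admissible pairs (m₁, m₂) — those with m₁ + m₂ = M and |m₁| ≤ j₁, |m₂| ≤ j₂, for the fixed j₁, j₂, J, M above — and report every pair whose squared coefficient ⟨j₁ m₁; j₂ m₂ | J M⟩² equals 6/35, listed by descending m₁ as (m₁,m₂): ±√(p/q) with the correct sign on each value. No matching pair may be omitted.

Admissible pairs with m₁+m₂ = M = -1/2: (-3/2,1), (-1/2,0), (1/2,-1), (3/2,-2)
  (m₁,m₂)=(3/2,-2): CG² = 3/7, CG = +√(3/7)
  (m₁,m₂)=(1/2,-1): CG² = 1/70, CG = −√(1/70)
  (m₁,m₂)=(-1/2,0): CG² = 6/35, CG = −√(6/35)   ← matches the target
  (m₁,m₂)=(-3/2,1): CG² = 27/70, CG = +√(27/70)
Pairs with CG² = 6/35: (-1/2,0): −√(6/35)

(-1/2,0): −√(6/35)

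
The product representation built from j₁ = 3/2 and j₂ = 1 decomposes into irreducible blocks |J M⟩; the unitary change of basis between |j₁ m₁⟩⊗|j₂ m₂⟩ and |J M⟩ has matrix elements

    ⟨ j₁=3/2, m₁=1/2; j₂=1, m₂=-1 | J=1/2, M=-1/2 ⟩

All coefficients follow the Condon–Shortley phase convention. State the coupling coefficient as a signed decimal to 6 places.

+√(1/6) ≈ +0.408248

j₁+j₂−J=2  J+j₁−j₂=1  J−j₁+j₂=0  j₁+j₂+J+1=4
(j₁±m₁, j₂±m₂, J±M) = (2,1,0,2,0,1)
P² = 2/3
sum k=0..0:
  [0] +1/2 = 1/2
S = 1/2
C² = P²·S² = 1/6 ; C = +0.408248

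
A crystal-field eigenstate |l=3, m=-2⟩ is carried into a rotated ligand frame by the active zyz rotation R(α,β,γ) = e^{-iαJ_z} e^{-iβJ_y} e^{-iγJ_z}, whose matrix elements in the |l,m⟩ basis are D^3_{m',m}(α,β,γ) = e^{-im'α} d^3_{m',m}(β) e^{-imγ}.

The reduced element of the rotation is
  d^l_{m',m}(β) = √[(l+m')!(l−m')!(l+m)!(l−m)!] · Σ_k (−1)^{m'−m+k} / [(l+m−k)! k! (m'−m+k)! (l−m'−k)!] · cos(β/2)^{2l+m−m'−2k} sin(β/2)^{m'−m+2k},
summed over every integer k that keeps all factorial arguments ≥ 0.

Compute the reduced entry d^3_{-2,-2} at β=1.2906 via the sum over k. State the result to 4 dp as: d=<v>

d=-0.4768

d^3_{-2,-2}(β=1.2906) via the finite sum:
c=cos(1.290600/2)=0.798919, s=sin(1.290600/2)=0.601438; N=√[1·120·1·120]=120.000000
k: max(0,(-2)−(-2))=0 … min(3+(-2),3−(-2))=1
  k=0: (−1)^0·120.0000/(120)·0.7989^6·0.6014^0 = +0.260027
  k=1: (−1)^1·120.0000/(24)·0.7989^4·0.6014^2 = -0.736824
d^3_{-2,-2}(1.2906) = +0.260027 -0.736824 = -0.476797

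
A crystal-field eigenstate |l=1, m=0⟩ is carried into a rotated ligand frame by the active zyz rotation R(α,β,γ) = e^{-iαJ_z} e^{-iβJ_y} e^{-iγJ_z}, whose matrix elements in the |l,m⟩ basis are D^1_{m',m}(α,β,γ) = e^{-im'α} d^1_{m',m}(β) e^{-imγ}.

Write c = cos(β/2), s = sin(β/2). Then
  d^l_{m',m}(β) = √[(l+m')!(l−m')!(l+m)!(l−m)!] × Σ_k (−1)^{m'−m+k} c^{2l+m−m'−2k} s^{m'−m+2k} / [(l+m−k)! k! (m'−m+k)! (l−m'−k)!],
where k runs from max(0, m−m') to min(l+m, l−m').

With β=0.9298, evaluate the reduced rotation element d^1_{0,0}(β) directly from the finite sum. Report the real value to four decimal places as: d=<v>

d^1_{0,0}(β=0.9298) via the finite sum:
With c≡cos(β/2)=0.893866 and s≡sin(β/2)=0.448333, N=[1·1·1·1]^{1/2}=1.000000
k: max(0,(0)−(0))=0 … min(1+(0),1−(0))=1
  k=0: (−1)^0·1.0000/(1)·0.8939^2·0.4483^0 = +0.798997
  k=1: (−1)^1·1.0000/(1)·0.8939^0·0.4483^2 = -0.201003
d^1_{0,0}(0.9298) = +0.798997 -0.201003 = +0.597994

d=0.5980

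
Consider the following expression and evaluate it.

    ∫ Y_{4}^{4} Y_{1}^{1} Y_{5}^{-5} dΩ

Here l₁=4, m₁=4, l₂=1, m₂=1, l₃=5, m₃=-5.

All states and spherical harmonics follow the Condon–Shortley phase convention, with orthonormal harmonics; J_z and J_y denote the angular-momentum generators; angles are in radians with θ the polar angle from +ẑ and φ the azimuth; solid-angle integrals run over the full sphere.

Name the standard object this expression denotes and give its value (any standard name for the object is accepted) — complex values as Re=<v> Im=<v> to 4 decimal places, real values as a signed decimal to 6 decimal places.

Gaunt coefficient, -0.329416

This is a Gaunt coefficient — the integral of a triple product of spherical harmonics over the sphere.
m-sum 0 ✓  L=10 even ✓  3≤5≤5 ✓
Π(2lᵢ+1) = 9×3×11 = 297
triangle coeff Δ(4,1,5) = 1/495
Σ_t [0,0]: t=0:+1/576 = 1/576
(3j)²=5/99 [(4 1 5; 0 0 0)], sign=-1
Σ_t [0,0]: t=0:+1/80640 = 1/80640
(3j)²=1/11 [(4 1 5; 4 1 -5)], sign=+1
⇒ 4πI² = 15/11
I = (-1)√(15/11/(4π)) = -0.32941575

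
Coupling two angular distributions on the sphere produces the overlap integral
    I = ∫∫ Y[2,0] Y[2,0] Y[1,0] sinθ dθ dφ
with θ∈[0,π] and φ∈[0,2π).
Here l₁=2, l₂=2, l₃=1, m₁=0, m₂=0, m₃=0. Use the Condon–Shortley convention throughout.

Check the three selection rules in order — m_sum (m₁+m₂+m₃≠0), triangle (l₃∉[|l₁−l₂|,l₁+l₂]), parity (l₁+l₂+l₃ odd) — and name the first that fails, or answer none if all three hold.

Σmᵢ = 0  ✓
l₃∈[|l₁−l₂|,l₁+l₂]=[0,4], have l₃=1  ✓
Σlᵢ = 5 ⇒ odd  ✗

parity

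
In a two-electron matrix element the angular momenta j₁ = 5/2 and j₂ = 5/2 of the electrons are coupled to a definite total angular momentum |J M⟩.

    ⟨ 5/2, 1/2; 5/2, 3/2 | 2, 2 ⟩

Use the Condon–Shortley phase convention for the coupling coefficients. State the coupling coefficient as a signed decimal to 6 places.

+√(9/28) ≈ +0.566947

triangle: 3!*2!*2!/8! = 24/40320
(j±m)!: 3!*2!*4!*1!*4!*0! = 6912
prefactor² = (2J+1)*Δ*N² = 144/7
  k=2: +1/(2!*1!*0!*2!*2!*0!) = 1/8
Σ = 1/8  ⇒  CG² = 144/7*(1/8)² = 9/28
CG = +√(9/28) = +0.566947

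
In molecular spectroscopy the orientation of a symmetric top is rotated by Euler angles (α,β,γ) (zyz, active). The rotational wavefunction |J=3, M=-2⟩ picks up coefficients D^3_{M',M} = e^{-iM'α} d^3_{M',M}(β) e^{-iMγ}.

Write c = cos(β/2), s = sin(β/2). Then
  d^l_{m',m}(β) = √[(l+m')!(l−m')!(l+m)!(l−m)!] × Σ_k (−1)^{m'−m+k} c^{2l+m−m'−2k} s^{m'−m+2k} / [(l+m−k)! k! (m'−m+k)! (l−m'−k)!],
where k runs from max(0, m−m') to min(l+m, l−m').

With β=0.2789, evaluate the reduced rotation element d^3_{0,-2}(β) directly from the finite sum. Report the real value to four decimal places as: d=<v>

d^3_{0,-2}(β=0.2789) via the finite sum:
c=cos(0.278900/2)=0.990293, s=sin(0.278900/2)=0.138998; N=√[6·6·1·120]=65.726707
k∈{0,1} keeps every argument non-negative
  k=0: (−1)^2·65.7267/(12)·0.9903^4·0.1390^2 = +0.101774
  k=1: (−1)^3·65.7267/(12)·0.9903^2·0.1390^4 = -0.002005
d^3_{0,-2}(0.2789) = +0.101774 -0.002005 = +0.099768

d=0.0998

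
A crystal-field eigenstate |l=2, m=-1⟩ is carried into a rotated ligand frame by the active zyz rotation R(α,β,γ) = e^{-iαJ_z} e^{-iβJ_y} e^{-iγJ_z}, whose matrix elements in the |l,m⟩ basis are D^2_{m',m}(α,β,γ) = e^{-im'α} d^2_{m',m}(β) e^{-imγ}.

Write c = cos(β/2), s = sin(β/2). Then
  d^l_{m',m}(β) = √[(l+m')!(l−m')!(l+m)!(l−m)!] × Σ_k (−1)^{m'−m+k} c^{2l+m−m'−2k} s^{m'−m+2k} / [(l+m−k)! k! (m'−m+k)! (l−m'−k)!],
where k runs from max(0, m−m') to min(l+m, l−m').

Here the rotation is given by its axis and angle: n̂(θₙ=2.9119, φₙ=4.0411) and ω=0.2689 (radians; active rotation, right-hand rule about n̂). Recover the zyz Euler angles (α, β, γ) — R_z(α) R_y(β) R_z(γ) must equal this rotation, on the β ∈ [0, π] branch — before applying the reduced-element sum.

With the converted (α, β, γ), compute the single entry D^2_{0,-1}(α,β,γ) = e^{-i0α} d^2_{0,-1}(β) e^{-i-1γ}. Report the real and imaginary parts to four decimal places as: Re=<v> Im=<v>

Axis–angle → zyz. n̂ = (sinθₙcosφₙ, sinθₙsinφₙ, cosθₙ) = (-0.141615, -0.178277, -0.973736), ω = 0.2689.
R = I cosω + sinω [n̂]ₓ + (1−cosω) n̂n̂ᵀ gives
  R = [+0.964784, +0.259601, -0.042408; -0.257786, +0.965206, +0.043861; +0.052318, -0.031385, +0.998137]
β = atan2(√(R₁₃²+R₂₃²), R₃₃) = 0.061048; α = atan2(R₂₃, R₁₃) mod 2π = 2.339344; γ = atan2(R₃₂, −R₃₁) mod 2π = 3.681922
First d^2_{0,-1}(β=0.0610), then the phase factors e^{-i(0)α} and e^{-i(-1)γ}:
Half-angle: c=0.999534, s=0.030519. N=√(2·2·1·6)=4.898979
Admissible k: 0..1 (factorial args all ≥0)
  k=0: (−1)^1·4.8990/(2)·0.9995^3·0.0305^1 = -0.074652
  k=1: (−1)^2·4.8990/(2)·0.9995^1·0.0305^3 = +0.000070
d^2_{0,-1}(0.0610) = -0.074652 +0.000070 = -0.074582
D = (+1.000000+0.000000i)·(-0.074582)·(-0.857539-0.514418i) = +0.063957+0.038367i

Re=0.0640 Im=0.0384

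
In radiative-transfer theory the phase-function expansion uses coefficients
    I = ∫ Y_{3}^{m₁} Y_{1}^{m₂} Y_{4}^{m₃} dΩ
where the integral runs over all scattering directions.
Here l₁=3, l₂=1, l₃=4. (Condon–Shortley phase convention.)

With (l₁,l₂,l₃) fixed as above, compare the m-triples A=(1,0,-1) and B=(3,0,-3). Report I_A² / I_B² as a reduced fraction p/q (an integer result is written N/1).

15/7

Shared (l₁,l₂,l₃)=(3,1,4): N and (l;000)² cancel in I_A²/I_B².
A: Δ = 0!·6!·2!/9! = 1/252; Racah Σ t=0..0: t=0:+1/48 = 1/48; ⇒ 3j(3 1 4; 1 0 -1)² = 5/84, sgn -1
B: Δ = 0!·6!·2!/9! = 1/252; Racah Σ t=0..0: t=0:+1/720 = 1/720; ⇒ 3j(3 1 4; 3 0 -3)² = 1/36, sgn -1
I_A²/I_B² = (5/84)/(1/36) = 15/7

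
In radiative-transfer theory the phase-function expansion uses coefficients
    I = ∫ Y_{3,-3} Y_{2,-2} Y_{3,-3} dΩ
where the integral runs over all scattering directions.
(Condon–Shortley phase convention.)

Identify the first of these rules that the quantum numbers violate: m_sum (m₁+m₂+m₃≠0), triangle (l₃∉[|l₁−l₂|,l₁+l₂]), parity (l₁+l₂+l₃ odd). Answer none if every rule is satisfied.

m₁+m₂+m₃ = -3 − 2 − 3 = -8  ✗
triangle: |3−2|=1 ≤ l₃=3 ≤ 3+2=5
parity: l₁+l₂+l₃ = 8 is even

m_sum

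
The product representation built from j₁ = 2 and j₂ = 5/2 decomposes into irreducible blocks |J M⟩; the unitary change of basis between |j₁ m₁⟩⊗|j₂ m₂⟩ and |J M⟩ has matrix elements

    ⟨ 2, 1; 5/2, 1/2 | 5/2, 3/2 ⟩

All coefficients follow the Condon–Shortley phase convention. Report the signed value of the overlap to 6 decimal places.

−√(6/35) ≈ -0.414039

√[6·2!2!3!/8! · 3!1!3!2!4!1!] = √(216/35)
  +(−1)^0/∏(0,2,1,3,1,0)! = 1/12  (running 1/12)
  +(−1)^1/∏(1,1,0,2,2,1)! = -1/4  (running -1/6)
⟨..|..⟩ = √(216/35)·(-1/6) = -0.414039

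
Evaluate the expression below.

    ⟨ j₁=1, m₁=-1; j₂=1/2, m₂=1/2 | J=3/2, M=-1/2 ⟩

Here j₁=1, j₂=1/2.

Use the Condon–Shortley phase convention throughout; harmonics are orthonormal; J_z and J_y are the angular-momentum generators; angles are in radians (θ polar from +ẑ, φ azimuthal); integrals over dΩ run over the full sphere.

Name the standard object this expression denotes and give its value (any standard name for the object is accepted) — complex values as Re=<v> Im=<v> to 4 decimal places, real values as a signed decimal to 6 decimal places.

This is a Clebsch–Gordan (vector-coupling) coefficient.
triangle: 0!*2!*1!/4! = 2/24
(j±m)!: 0!*2!*1!*0!*1!*2! = 4
prefactor² = (2J+1)*Δ*N² = 4/3
  k=0: +1/(0!*0!*2!*1!*0!*0!) = 1/2
Σ = 1/2  ⇒  CG² = 4/3*(1/2)² = 1/3
CG = +√(1/3) = +0.577350

Clebsch–Gordan coefficient, +√(1/3) ≈ +0.577350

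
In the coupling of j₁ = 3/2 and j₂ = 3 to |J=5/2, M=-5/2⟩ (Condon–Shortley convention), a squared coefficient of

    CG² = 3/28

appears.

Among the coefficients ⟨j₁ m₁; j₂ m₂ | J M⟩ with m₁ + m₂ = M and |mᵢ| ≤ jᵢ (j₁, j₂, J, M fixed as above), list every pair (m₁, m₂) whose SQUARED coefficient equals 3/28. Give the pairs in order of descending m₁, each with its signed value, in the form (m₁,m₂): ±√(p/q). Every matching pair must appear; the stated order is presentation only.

(-3/2,-1): +√(3/28)

Admissible pairs with m₁+m₂ = M = -5/2: (-3/2,-1), (-1/2,-2), (1/2,-3)
  (m₁,m₂)=(1/2,-3): CG² = 15/28, CG = +√(15/28)
  (m₁,m₂)=(-1/2,-2): CG² = 5/14, CG = −√(5/14)
  (m₁,m₂)=(-3/2,-1): CG² = 3/28, CG = +√(3/28)   ← matches the target
Pairs with CG² = 3/28: (-3/2,-1): +√(3/28)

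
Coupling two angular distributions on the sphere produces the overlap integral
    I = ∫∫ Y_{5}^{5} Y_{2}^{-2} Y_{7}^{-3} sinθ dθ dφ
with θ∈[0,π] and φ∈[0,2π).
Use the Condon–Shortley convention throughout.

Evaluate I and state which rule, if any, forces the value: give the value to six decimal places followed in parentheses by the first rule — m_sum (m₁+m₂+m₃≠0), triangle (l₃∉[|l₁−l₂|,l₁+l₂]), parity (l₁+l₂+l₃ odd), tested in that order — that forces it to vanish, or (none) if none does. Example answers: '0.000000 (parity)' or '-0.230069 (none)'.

Checks pass: Σm=0; 14 even; l₃=7∈[3,7].
(2·5+1)(2·2+1)(2·7+1) = 825
Δ: 0! 10! 4! / 15! → 1/15015
sum: t=0:+1/57600 = 1/57600
3j²(5 2 7; 0 0 0) = Δ·Π!·Σ² = 21/715  (sign -1)
sum: t=0:+1/87091200 = 1/87091200
3j²(5 2 7; 5 -2 -3) = Δ·Π!·Σ² = 1/15015  (sign +1)
combine: 4πI² = 825·21/715·1/15015 = 3/1859
take √, sign -1: I = -0.01133225
No selection rule forces the value: the integral is nonzero (none).

-0.011332 (none)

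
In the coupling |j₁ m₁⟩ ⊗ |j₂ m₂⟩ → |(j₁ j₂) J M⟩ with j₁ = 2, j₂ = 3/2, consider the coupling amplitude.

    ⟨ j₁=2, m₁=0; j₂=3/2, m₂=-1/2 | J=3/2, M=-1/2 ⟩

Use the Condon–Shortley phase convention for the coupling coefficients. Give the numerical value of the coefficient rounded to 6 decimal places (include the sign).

−√(1/5) ≈ -0.447214

triangle: 2!·2!·1!/6! = 4/720
(j±m)!: 2!·2!·1!·2!·1!·2! = 16
prefactor² = (2J+1)·Δ·N² = 16/45
  k=0: +1/(0!·2!·2!·1!·0!·0!) = 1/4
  k=1: −1/(1!·1!·1!·0!·1!·1!) = -1
Σ = -3/4  ⇒  CG² = 16/45·(-3/4)² = 1/5
CG = −√(1/5) = -0.447214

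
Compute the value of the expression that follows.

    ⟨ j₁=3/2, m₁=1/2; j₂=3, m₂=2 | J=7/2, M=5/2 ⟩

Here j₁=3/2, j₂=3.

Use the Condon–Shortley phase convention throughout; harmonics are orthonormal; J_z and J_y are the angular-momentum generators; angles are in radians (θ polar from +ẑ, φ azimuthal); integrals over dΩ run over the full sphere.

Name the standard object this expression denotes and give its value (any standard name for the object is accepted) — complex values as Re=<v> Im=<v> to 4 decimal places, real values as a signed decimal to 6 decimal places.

This is a Clebsch–Gordan (vector-coupling) coefficient.
triangle: 1!×2!×5!/9! = 240/362880
(j±m)!: 2!×1!×5!×1!×6!×1! = 172800
prefactor² = (2J+1)×Δ×N² = 6400/7
  k=0: +1/(0!×1!×1!×5!×1!×0!) = 1/120
  k=1: −1/(1!×0!×0!×4!×2!×1!) = -1/48
Σ = -1/80  ⇒  CG² = 6400/7×(-1/80)² = 1/7
CG = −√(1/7) = -0.377964

Clebsch–Gordan coefficient, −√(1/7) ≈ -0.377964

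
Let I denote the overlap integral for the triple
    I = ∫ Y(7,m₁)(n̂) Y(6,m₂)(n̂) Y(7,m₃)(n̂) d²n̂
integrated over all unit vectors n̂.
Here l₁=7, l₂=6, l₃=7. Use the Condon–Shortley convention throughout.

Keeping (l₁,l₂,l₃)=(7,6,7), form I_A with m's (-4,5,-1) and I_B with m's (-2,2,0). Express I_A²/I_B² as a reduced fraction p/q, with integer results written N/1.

Same 7,6,7: normalisation and zero-m 3j drop out of the ratio.
A: Δ: 6! 8! 6! / 21! → 1/2444321880; sum: t=5:−1/124416000 t=6:+1/62208000 = 1/124416000; 3j²(7 6 7; -4 5 -1) = Δ·Π!·Σ² = 154/20995  (sign +1)
B: Δ: 6! 8! 6! / 21! → 1/2444321880; sum: t=2:+1/174182400 t=3:−1/6220800 t=4:+1/1658880 t=5:−1/2488320 t=6:+1/24883200 = 1/11612160; 3j²(7 6 7; -2 2 0) = Δ·Π!·Σ² = 150/46189  (sign -1)
I_A²/I_B² = (154/20995)/(150/46189) = 847/375

847/375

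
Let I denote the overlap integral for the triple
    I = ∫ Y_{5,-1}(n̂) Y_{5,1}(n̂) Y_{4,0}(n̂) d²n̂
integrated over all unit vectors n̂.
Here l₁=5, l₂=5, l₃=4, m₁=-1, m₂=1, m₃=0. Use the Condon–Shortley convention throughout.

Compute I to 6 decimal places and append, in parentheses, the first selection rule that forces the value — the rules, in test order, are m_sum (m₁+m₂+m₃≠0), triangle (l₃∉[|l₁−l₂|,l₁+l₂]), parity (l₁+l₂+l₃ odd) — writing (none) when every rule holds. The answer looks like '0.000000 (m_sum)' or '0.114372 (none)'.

-0.086798 (none)

Rules hold: Σm=0, L=14 even, 0≤4≤10.
N = 11·11·9 = 1089
Δ = 6!·4!·4!/15! = 1/3153150
Racah Σ t=1..5: t=1:−1/69120 t=2:+1/1728 t=3:−1/576 t=4:+1/1728 t=5:−1/69120 = -7/11520
⇒ 3j(5 5 4; 0 0 0)² = 2/143, sgn -1
Racah Σ t=2..6: t=2:+1/27648 t=3:−1/1296 t=4:+1/768 t=5:−1/4320 t=6:+1/414720 = 7/20736
⇒ 3j(5 5 4; -1 1 0)² = 8/1287, sgn +1
4πI² = N·(3j₀)²·(3jₘ)² = 16/169
I = -1·√(0.0946746/4π) = -0.08679840
No selection rule forces the value: the integral is nonzero (none).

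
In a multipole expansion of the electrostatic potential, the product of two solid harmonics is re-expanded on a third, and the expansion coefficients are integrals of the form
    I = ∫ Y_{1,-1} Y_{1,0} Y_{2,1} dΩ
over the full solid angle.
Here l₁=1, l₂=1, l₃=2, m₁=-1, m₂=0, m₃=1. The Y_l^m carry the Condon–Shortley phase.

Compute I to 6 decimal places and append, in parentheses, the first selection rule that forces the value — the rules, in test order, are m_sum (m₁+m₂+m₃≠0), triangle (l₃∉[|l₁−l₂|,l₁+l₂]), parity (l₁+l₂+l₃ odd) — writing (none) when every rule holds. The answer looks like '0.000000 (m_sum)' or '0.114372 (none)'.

-0.218510 (none)

Checks pass: Σm=0; 4 even; l₃=2∈[0,2].
(2·1+1)(2·1+1)(2·2+1) = 45
Δ: 0! 2! 2! / 5! → 1/30
sum: t=0:+1/1 = 1/1
3j²(1 1 2; 0 0 0) = Δ·Π!·Σ² = 2/15  (sign +1)
sum: t=0:+1/2 = 1/2
3j²(1 1 2; -1 0 1) = Δ·Π!·Σ² = 1/10  (sign -1)
combine: 4πI² = 45·2/15·1/10 = 3/5
take √, sign -1: I = -0.21850969
No selection rule forces the value: the integral is nonzero (none).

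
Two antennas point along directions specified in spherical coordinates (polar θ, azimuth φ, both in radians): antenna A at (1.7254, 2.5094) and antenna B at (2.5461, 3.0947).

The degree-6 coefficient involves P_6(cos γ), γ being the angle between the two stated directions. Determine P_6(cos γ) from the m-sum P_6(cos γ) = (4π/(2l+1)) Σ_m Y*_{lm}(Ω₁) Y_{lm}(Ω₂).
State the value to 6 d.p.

Expand P_6 via completeness: Σ_{m} conj(Y_{6,m}) at Ω₁ times Y_{6,m} at Ω₂ —
  m=-6: Y*=-0.357436+0.272607i  Y=+0.014454+0.004178i  product -0.006305+0.002447i
  m=-5: Y*=-0.242641+0.004701i  Y=+0.074820+0.017871i  product -0.018239-0.003985i
  m=-4: Y*=+0.205620+0.144577i  Y=+0.226897+0.043065i  product +0.040428+0.041659i
  m=-3: Y*=+0.084826+0.251101i  Y=+0.427718+0.060571i  product +0.021072+0.112538i
  m=-2: Y*=+0.056755-0.179390i  Y=+0.424879+0.039965i  product +0.031283-0.073951i
  m=-1: Y*=+0.217807-0.159539i  Y=-0.011448-0.000537i  product -0.002579+0.001709i
  m=+0: Y*=-0.170634-0.000000i  Y=-0.421689+0.000000i  product +0.071955+0.000000i
  m=+1: Y*=-0.217807-0.159539i  Y=+0.011448-0.000537i  product -0.002579-0.001709i
  m=+2: Y*=+0.056755+0.179390i  Y=+0.424879-0.039965i  product +0.031283+0.073951i
  m=+3: Y*=-0.084826+0.251101i  Y=-0.427718+0.060571i  product +0.021072-0.112538i
  m=+4: Y*=+0.205620-0.144577i  Y=+0.226897-0.043065i  product +0.040428-0.041659i
  m=+5: Y*=+0.242641+0.004701i  Y=-0.074820+0.017871i  product -0.018239+0.003985i
  m=+6: Y*=-0.357436-0.272607i  Y=+0.014454-0.004178i  product -0.006305-0.002447i
Accumulated sum +0.203277+0.000000i; after 4π/(2l+1) scaling, +0.196496+0.000000i ⇒ P_6 = 0.196496

0.196496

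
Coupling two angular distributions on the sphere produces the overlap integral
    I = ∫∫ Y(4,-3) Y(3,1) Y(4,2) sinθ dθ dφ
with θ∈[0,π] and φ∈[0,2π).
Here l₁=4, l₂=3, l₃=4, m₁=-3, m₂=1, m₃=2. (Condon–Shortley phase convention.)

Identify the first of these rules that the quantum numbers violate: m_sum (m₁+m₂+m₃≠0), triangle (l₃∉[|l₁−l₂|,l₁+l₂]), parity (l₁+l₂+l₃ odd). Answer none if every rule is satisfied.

azimuthal sum: -3 + 1 + 2 = 0  ✓
1 ≤ 4 ≤ 7 (triangle on l)  ✓
L = 4 + 3 + 4 = 11 (odd)  ✗

parity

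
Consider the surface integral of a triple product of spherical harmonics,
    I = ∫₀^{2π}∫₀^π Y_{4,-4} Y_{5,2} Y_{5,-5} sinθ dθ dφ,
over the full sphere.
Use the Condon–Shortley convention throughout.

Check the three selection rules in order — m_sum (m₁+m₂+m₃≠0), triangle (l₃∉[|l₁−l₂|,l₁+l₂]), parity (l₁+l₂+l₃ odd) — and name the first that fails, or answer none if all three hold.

m_sum

Σmᵢ = -7  ✗
l₃∈[|l₁−l₂|,l₁+l₂]=[1,9], have l₃=5
Σlᵢ = 14 ⇒ even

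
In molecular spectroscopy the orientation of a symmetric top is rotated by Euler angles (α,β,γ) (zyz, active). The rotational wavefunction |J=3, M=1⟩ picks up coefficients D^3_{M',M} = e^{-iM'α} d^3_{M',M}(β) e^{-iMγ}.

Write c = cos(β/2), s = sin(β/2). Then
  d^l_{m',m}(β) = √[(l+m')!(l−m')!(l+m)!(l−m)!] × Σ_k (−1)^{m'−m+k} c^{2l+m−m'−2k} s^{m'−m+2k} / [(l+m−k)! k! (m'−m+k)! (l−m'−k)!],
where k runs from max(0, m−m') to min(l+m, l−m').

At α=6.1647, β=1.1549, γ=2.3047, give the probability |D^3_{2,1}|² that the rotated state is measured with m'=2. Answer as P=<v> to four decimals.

P=0.0116

D^3_{2,1}(6.1647,1.1549,2.3047) = e^{-i·2·6.1647}·d^3_{2,1}(1.1549)·e^{-i·1·2.3047}. Compute d first:
c=cos(1.154900/2)=0.837857, s=sin(1.154900/2)=0.545889; N=√[120·1·24·2]=75.894664
Admissible k: 0..1 (factorial args all ≥0)
  k=0: (−1)^1·75.8947/(24)·0.8379^5·0.5459^1 = -0.712779
  k=1: (−1)^2·75.8947/(12)·0.8379^3·0.5459^3 = +0.605137
d^3_{2,1}(1.1549) = -0.712779 +0.605137 = -0.107642
|D^3_{2,1}|² = |d^3_{2,1}(β)|² = (-0.107642)² = 0.011587 (the z-rotation phases have unit modulus)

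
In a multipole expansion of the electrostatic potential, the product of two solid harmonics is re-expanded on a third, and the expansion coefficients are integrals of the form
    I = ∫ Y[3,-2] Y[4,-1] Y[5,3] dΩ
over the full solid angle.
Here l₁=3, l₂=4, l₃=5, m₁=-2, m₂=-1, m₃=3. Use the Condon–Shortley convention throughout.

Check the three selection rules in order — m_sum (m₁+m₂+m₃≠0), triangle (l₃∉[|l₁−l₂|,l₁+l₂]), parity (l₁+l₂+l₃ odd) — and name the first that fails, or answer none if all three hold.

none

Σmᵢ = 0  ✓
l₃∈[|l₁−l₂|,l₁+l₂]=[1,7], have l₃=5  ✓
Σlᵢ = 12 ⇒ even  ✓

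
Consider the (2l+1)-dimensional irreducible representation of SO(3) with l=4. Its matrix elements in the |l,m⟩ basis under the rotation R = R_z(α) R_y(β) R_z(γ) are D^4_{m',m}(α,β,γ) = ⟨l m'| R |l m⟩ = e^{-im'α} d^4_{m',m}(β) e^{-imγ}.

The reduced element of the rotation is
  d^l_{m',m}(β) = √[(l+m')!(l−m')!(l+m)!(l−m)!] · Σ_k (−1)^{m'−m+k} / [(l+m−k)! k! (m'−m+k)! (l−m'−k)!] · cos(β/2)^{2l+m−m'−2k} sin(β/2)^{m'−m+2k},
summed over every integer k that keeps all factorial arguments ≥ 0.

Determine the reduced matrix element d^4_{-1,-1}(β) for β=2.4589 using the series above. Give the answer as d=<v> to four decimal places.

d=-0.5061

d^4_{-1,-1}(β=2.4589) via the finite sum:
With c≡cos(β/2)=0.334756 and s≡sin(β/2)=0.942305, N=[6·120·6·120]^{1/2}=720.000000
Admissible k: 0..3 (factorial args all ≥0)
  k=0: (−1)^0·720.0000/(720)·0.3348^8·0.9423^0 = +0.000158
  k=1: (−1)^1·720.0000/(48)·0.3348^6·0.9423^2 = -0.018743
  k=2: (−1)^2·720.0000/(24)·0.3348^4·0.9423^4 = +0.297030
  k=3: (−1)^3·720.0000/(72)·0.3348^2·0.9423^6 = -0.784522
d^4_{-1,-1}(2.4589) = +0.000158 -0.018743 +0.297030 -0.784522 = -0.506078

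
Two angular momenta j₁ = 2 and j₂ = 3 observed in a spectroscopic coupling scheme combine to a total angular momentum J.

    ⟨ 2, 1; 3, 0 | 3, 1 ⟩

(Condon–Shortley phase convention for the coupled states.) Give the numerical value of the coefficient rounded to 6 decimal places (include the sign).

-0.182574

triangle: 2!*2!*4!/9! = 96/362880
(j±m)!: 3!*1!*3!*3!*4!*2! = 10368
prefactor² = (2J+1)*Δ*N² = 96/5
  k=0: +1/(0!*2!*1!*3!*1!*1!) = 1/12
  k=1: −1/(1!*1!*0!*2!*2!*2!) = -1/8
Σ = -1/24  ⇒  CG² = 96/5*(-1/24)² = 1/30
CG = −√(1/30) = -0.182574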